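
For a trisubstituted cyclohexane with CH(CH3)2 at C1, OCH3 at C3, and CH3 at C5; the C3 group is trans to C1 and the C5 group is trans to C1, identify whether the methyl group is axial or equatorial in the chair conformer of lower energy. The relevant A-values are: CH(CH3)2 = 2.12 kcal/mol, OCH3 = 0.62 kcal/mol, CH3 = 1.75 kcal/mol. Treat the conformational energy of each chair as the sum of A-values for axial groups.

Chair I (isopropyl axial, methoxy equatorial, methyl equatorial): E = 2.12 kcal/mol.
Chair II (isopropyl equatorial, methoxy axial, methyl axial): E = 2.37 kcal/mol.
Chair I is the more stable (lower-energy) conformer, and in that chair the methyl group is equatorial.

equatorial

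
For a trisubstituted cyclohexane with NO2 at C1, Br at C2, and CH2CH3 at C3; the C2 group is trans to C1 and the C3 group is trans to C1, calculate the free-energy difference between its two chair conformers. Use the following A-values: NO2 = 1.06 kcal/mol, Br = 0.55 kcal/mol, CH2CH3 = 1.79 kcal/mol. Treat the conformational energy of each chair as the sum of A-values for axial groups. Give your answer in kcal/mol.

0.18 kcal/mol

Chair I (nitro axial, bromo axial, ethyl equatorial): E = 1.61 kcal/mol.
Chair II (nitro equatorial, bromo equatorial, ethyl axial): E = 1.79 kcal/mol.
ΔE = 1.79 − 1.61 = 0.18 kcal/mol; chair I is more stable.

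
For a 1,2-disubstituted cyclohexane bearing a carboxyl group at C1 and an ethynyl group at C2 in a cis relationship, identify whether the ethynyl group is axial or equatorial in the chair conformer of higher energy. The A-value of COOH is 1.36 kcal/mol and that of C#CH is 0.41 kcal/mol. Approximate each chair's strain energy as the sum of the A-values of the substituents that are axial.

C1 and C2 have opposite parity, so for the cis isomer the two substituents are one axial and one equatorial in each chair.
Chair I (carboxyl axial, ethynyl equatorial): E = 1.36 kcal/mol.
Chair II (carboxyl equatorial, ethynyl axial): E = 0.41 kcal/mol.
Chair I is the less stable (higher-energy) conformer, and in that chair the ethynyl group is equatorial.

equatorial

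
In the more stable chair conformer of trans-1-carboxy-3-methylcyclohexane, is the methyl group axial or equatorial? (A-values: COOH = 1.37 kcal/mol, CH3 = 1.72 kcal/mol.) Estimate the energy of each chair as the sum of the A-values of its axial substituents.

equatorial

C1 and C3 have the same parity, so for the trans isomer the two substituents are one axial and one equatorial in each chair.
Chair I (carboxyl axial, methyl equatorial): E = 1.37 kcal/mol.
Chair II (carboxyl equatorial, methyl axial): E = 1.72 kcal/mol.
Chair I is the more stable (lower-energy) conformer, and in that chair the methyl group is equatorial.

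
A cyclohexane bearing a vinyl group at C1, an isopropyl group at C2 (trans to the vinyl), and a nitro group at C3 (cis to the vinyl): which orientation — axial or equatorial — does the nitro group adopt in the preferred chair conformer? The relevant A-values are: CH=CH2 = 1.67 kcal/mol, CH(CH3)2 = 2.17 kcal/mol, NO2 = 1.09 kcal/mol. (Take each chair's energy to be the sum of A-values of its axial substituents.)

equatorial

Chair I (vinyl axial, isopropyl axial, nitro axial): E = 4.93 kcal/mol.
Chair II (vinyl equatorial, isopropyl equatorial, nitro equatorial): E = 0.00 kcal/mol.
Chair II is the more stable (lower-energy) conformer, and in that chair the nitro group is equatorial.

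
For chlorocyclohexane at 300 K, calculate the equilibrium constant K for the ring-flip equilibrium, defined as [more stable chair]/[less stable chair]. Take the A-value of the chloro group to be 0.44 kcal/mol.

K ≈ 2.09

One chair has the chloro group axial (E = 0.44 kcal/mol) and the other has it equatorial (E = 0).
ΔG = 0.44 kcal/mol between the two chairs.
K = exp(ΔG/RT) with R = 1.987×10⁻³ kcal mol⁻¹ K⁻¹ and T = 300 K gives K ≈ 2.09.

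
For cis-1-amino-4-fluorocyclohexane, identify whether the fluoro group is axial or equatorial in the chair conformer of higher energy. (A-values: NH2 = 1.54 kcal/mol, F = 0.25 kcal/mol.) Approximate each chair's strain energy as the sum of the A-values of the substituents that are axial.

equatorial

C1 and C4 have opposite parity, so for the cis isomer the two substituents are one axial and one equatorial in each chair.
Chair I (amino axial, fluoro equatorial): E = 1.54 kcal/mol.
Chair II (amino equatorial, fluoro axial): E = 0.25 kcal/mol.
Chair I is the less stable (higher-energy) conformer, and in that chair the fluoro group is equatorial.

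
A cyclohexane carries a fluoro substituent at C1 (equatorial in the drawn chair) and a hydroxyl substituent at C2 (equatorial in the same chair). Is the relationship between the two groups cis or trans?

trans

C1 and C2 have opposite parity, so their axial bonds point in opposite directions.
With opposite-parity carbons, two substituents on the same face are one axial and one equatorial; opposite faces give both axial or both equatorial.
Here the groups are equatorial/equatorial → opposite face → trans.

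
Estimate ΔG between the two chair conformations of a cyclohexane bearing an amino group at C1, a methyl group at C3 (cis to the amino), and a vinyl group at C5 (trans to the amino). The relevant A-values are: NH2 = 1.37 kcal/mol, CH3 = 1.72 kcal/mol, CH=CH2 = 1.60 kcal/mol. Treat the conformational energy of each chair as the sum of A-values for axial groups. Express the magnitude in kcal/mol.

1.49 kcal/mol

Chair I (amino axial, methyl axial, vinyl equatorial): E = 3.09 kcal/mol.
Chair II (amino equatorial, methyl equatorial, vinyl axial): E = 1.60 kcal/mol.
ΔE = 3.09 − 1.60 = 1.49 kcal/mol; chair II is more stable.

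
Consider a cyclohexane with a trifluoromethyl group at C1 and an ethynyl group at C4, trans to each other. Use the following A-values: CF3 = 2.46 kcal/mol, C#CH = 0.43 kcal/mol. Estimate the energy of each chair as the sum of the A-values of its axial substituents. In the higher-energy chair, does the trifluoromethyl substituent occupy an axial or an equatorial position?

C1 and C4 have opposite parity, so for the trans isomer the two substituents are e,e in one chair and a,a in the other.
Chair I (trifluoromethyl axial, ethynyl axial): E = 2.89 kcal/mol.
Chair II (trifluoromethyl equatorial, ethynyl equatorial): E = 0.00 kcal/mol.
Chair I is the less stable (higher-energy) conformer, and in that chair the trifluoromethyl group is axial.

axial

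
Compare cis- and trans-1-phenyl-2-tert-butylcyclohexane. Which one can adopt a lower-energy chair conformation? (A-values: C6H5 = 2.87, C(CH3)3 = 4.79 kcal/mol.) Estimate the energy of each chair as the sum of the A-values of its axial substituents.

At 1,2 positions (parity opposite): cis → (a,e or e,a); trans → (e,e or a,a).
Best chair for cis: E = 2.87 kcal/mol; best chair for trans: E = 0.00 kcal/mol.
The trans isomer is lower by 2.87 kcal/mol.

trans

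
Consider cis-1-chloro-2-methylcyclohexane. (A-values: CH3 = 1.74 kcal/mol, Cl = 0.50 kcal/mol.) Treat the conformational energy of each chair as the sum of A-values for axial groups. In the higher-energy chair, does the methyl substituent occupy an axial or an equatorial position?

C1 and C2 have opposite parity, so for the cis isomer the two substituents are one axial and one equatorial in each chair.
Chair I (methyl axial, chloro equatorial): E = 1.74 kcal/mol.
Chair II (methyl equatorial, chloro axial): E = 0.50 kcal/mol.
Chair I is the less stable (higher-energy) conformer, and in that chair the methyl group is axial.

axial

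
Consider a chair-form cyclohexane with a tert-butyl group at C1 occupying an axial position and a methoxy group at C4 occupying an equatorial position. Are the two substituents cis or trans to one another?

cis

C1 and C4 have opposite parity, so their axial bonds point in opposite directions.
With opposite-parity carbons, two substituents on the same face are one axial and one equatorial; opposite faces give both axial or both equatorial.
Here the groups are axial/equatorial → same face → cis.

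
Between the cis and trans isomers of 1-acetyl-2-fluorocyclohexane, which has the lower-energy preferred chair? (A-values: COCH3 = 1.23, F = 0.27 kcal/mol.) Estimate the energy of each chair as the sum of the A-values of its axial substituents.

trans

At 1,2 positions (parity opposite): cis → (a,e or e,a); trans → (e,e or a,a).
Best chair for cis: E = 0.27 kcal/mol; best chair for trans: E = 0.00 kcal/mol.
The trans isomer is lower by 0.27 kcal/mol.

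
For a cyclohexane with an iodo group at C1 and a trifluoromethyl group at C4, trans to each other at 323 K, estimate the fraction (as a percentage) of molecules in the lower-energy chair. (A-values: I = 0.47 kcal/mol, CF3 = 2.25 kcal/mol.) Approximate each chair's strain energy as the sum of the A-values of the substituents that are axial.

98.6%

C1 and C4 have opposite parity, so for the trans isomer the two substituents are e,e in one chair and a,a in the other.
Chair I (iodo axial, trifluoromethyl axial): E = 2.72 kcal/mol; chair II (iodo equatorial, trifluoromethyl equatorial): E = 0.00 kcal/mol.
ΔG = 2.72 kcal/mol between the two chairs.
K = exp(ΔG/RT) with R = 1.987×10⁻³ kcal mol⁻¹ K⁻¹ and T = 323 K gives K ≈ 69.3.
Fraction in the lower-energy chair = K/(K+1) = 98.6%.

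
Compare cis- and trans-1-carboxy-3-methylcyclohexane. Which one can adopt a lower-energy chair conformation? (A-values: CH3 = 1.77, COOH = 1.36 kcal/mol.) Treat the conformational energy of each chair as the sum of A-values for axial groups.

cis

At 1,3 positions (parity same): cis → (e,e or a,a); trans → (a,e or e,a).
Best chair for cis: E = 0.00 kcal/mol; best chair for trans: E = 1.36 kcal/mol.
The cis isomer is lower by 1.36 kcal/mol.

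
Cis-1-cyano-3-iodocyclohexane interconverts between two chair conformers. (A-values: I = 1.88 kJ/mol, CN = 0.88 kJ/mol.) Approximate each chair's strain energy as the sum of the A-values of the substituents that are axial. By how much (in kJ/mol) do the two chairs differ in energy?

2.76 kJ/mol

C1 and C3 have the same parity, so for the cis isomer the two substituents are e,e in one chair and a,a in the other.
Chair I (iodo axial, cyano axial): E = 2.76 kJ/mol.
Chair II (iodo equatorial, cyano equatorial): E = 0.00 kJ/mol.
ΔE = 2.76 − 0.00 = 2.76 kJ/mol; chair II is more stable.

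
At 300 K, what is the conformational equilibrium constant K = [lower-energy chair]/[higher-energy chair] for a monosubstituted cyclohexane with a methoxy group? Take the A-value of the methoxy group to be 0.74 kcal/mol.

K ≈ 3.46

One chair has the methoxy group axial (E = 0.74 kcal/mol) and the other has it equatorial (E = 0).
ΔG = 0.74 kcal/mol between the two chairs.
K = exp(ΔG/RT) with R = 1.987×10⁻³ kcal mol⁻¹ K⁻¹ and T = 300 K gives K ≈ 3.46.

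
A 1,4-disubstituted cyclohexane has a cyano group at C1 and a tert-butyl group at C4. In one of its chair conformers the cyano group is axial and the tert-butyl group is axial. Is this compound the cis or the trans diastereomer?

trans

C1 and C4 have opposite parity, so their axial bonds point in opposite directions.
With opposite-parity carbons, two substituents on the same face are one axial and one equatorial; opposite faces give both axial or both equatorial.
Here the groups are axial/axial → opposite face → trans.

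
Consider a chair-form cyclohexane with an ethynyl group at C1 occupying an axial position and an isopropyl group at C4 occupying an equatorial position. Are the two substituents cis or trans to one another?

cis

C1 and C4 have opposite parity, so their axial bonds point in opposite directions.
With opposite-parity carbons, two substituents on the same face are one axial and one equatorial; opposite faces give both axial or both equatorial.
Here the groups are axial/equatorial → same face → cis.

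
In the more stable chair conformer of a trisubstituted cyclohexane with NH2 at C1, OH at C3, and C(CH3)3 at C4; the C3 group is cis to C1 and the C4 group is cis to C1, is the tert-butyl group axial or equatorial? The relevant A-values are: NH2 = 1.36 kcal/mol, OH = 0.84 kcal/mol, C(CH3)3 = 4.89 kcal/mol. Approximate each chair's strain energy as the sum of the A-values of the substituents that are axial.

equatorial

Chair I (amino axial, hydroxyl axial, tert-butyl equatorial): E = 2.20 kcal/mol.
Chair II (amino equatorial, hydroxyl equatorial, tert-butyl axial): E = 4.89 kcal/mol.
Chair I is the more stable (lower-energy) conformer, and in that chair the tert-butyl group is equatorial.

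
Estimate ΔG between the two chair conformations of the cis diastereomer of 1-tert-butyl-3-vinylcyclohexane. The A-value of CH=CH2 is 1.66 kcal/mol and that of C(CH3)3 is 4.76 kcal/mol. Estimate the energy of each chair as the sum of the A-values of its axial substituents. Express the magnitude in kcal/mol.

6.42 kcal/mol

C1 and C3 have the same parity, so for the cis isomer the two substituents are e,e in one chair and a,a in the other.
Chair I (vinyl axial, tert-butyl axial): E = 6.42 kcal/mol.
Chair II (vinyl equatorial, tert-butyl equatorial): E = 0.00 kcal/mol.
ΔE = 6.42 − 0.00 = 6.42 kcal/mol; chair II is more stable.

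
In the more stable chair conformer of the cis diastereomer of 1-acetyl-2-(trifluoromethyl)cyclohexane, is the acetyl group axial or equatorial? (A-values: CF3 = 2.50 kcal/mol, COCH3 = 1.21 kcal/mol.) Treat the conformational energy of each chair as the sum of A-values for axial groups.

axial

C1 and C2 have opposite parity, so for the cis isomer the two substituents are one axial and one equatorial in each chair.
Chair I (trifluoromethyl axial, acetyl equatorial): E = 2.50 kcal/mol.
Chair II (trifluoromethyl equatorial, acetyl axial): E = 1.21 kcal/mol.
Chair II is the more stable (lower-energy) conformer, and in that chair the acetyl group is axial.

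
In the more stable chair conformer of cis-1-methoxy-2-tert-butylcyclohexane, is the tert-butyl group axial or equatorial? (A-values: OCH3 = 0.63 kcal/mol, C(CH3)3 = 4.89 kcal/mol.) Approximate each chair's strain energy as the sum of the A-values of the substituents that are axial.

equatorial

C1 and C2 have opposite parity, so for the cis isomer the two substituents are one axial and one equatorial in each chair.
Chair I (methoxy axial, tert-butyl equatorial): E = 0.63 kcal/mol.
Chair II (methoxy equatorial, tert-butyl axial): E = 4.89 kcal/mol.
Chair I is the more stable (lower-energy) conformer, and in that chair the tert-butyl group is equatorial.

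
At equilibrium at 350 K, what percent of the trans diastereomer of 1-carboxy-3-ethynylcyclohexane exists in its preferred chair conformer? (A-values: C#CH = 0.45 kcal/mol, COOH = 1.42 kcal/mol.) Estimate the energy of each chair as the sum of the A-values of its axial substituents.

C1 and C3 have the same parity, so for the trans isomer the two substituents are one axial and one equatorial in each chair.
Chair I (ethynyl axial, carboxyl equatorial): E = 0.45 kcal/mol; chair II (ethynyl equatorial, carboxyl axial): E = 1.42 kcal/mol.
ΔG = 0.97 kcal/mol between the two chairs.
K = exp(ΔG/RT) with R = 1.987×10⁻³ kcal mol⁻¹ K⁻¹ and T = 350 K gives K ≈ 4.03.
Fraction in the lower-energy chair = K/(K+1) = 80.1%.

80.1%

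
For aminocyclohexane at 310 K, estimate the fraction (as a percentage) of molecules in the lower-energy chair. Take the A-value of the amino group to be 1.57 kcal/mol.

One chair has the amino group axial (E = 1.57 kcal/mol) and the other has it equatorial (E = 0).
ΔG = 1.57 kcal/mol between the two chairs.
K = exp(ΔG/RT) with R = 1.987×10⁻³ kcal mol⁻¹ K⁻¹ and T = 310 K gives K ≈ 12.8.
Fraction in the lower-energy chair = K/(K+1) = 92.7%.

92.7%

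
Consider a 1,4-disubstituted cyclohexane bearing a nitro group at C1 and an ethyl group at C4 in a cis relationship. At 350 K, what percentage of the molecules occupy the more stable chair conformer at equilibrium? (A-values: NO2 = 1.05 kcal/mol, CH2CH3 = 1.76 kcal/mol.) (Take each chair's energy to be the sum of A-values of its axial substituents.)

C1 and C4 have opposite parity, so for the cis isomer the two substituents are one axial and one equatorial in each chair.
Chair I (nitro axial, ethyl equatorial): E = 1.05 kcal/mol; chair II (nitro equatorial, ethyl axial): E = 1.76 kcal/mol.
ΔG = 0.71 kcal/mol between the two chairs.
K = exp(ΔG/RT) with R = 1.987×10⁻³ kcal mol⁻¹ K⁻¹ and T = 350 K gives K ≈ 2.78.
Fraction in the lower-energy chair = K/(K+1) = 73.5%.

73.5%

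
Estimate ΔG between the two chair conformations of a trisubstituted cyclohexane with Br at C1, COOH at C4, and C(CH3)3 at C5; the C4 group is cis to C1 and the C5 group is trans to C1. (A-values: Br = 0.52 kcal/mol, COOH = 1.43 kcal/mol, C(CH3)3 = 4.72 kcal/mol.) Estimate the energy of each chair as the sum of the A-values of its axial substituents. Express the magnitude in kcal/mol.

Chair I (bromo axial, carboxyl equatorial, tert-butyl equatorial): E = 0.52 kcal/mol.
Chair II (bromo equatorial, carboxyl axial, tert-butyl axial): E = 6.15 kcal/mol.
ΔE = 6.15 − 0.52 = 5.63 kcal/mol; chair I is more stable.

5.63 kcal/mol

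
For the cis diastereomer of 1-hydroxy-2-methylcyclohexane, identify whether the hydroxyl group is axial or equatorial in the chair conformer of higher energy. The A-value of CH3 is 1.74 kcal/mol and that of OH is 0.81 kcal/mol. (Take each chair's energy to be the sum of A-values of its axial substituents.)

equatorial

C1 and C2 have opposite parity, so for the cis isomer the two substituents are one axial and one equatorial in each chair.
Chair I (methyl axial, hydroxyl equatorial): E = 1.74 kcal/mol.
Chair II (methyl equatorial, hydroxyl axial): E = 0.81 kcal/mol.
Chair I is the less stable (higher-energy) conformer, and in that chair the hydroxyl group is equatorial.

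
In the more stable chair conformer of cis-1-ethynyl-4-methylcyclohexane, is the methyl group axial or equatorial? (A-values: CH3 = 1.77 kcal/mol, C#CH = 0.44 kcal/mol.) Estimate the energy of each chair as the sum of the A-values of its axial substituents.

C1 and C4 have opposite parity, so for the cis isomer the two substituents are one axial and one equatorial in each chair.
Chair I (methyl axial, ethynyl equatorial): E = 1.77 kcal/mol.
Chair II (methyl equatorial, ethynyl axial): E = 0.44 kcal/mol.
Chair II is the more stable (lower-energy) conformer, and in that chair the methyl group is equatorial.

equatorial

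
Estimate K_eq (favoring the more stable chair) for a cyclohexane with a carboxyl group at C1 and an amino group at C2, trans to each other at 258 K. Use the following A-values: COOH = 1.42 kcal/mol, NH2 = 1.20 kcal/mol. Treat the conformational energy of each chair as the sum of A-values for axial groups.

C1 and C2 have opposite parity, so for the trans isomer the two substituents are e,e in one chair and a,a in the other.
Chair I (carboxyl axial, amino axial): E = 2.62 kcal/mol; chair II (carboxyl equatorial, amino equatorial): E = 0.00 kcal/mol.
ΔG = 2.62 kcal/mol between the two chairs.
K = exp(ΔG/RT) with R = 1.987×10⁻³ kcal mol⁻¹ K⁻¹ and T = 258 K gives K ≈ 166.

K ≈ 166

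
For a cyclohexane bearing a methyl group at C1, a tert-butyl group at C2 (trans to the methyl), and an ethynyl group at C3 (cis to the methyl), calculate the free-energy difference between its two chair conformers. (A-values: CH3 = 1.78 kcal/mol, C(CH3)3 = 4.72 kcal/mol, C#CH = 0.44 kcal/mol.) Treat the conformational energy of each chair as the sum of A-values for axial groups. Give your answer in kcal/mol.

Chair I (methyl axial, tert-butyl axial, ethynyl axial): E = 6.94 kcal/mol.
Chair II (methyl equatorial, tert-butyl equatorial, ethynyl equatorial): E = 0.00 kcal/mol.
ΔE = 6.94 − 0.00 = 6.94 kcal/mol; chair II is more stable.

6.94 kcal/mol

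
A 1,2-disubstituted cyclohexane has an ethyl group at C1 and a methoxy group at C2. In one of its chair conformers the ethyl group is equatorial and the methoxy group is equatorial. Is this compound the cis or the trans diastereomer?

trans

C1 and C2 have opposite parity, so their axial bonds point in opposite directions.
With opposite-parity carbons, two substituents on the same face are one axial and one equatorial; opposite faces give both axial or both equatorial.
Here the groups are equatorial/equatorial → opposite face → trans.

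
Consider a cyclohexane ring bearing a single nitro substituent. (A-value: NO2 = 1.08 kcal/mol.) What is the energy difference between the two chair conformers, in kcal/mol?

1.08 kcal/mol

A monosubstituted cyclohexane has one chair with the nitro group axial (E = A = 1.08 kcal/mol) and one with it equatorial (E = 0).
ΔE = 1.08 − 0 = 1.08 kcal/mol.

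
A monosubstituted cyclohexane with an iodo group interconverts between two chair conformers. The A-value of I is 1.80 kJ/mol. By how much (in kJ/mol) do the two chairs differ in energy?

A monosubstituted cyclohexane has one chair with the iodo group axial (E = A = 1.80 kJ/mol) and one with it equatorial (E = 0).
ΔE = 1.80 − 0 = 1.80 kJ/mol.

1.80 kJ/mol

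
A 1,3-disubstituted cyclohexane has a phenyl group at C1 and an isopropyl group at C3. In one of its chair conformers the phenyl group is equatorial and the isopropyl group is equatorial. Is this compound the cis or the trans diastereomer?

cis

C1 and C3 have the same parity, so their axial bonds point in the same direction.
With same-parity carbons, two substituents on the same face are both axial or both equatorial; opposite faces give one of each.
Here the groups are equatorial/equatorial → same face → cis.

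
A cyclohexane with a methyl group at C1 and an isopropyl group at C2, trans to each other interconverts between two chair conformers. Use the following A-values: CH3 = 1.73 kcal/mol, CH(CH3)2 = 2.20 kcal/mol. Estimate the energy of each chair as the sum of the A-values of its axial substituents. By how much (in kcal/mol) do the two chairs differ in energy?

3.93 kcal/mol

C1 and C2 have opposite parity, so for the trans isomer the two substituents are e,e in one chair and a,a in the other.
Chair I (methyl axial, isopropyl axial): E = 3.93 kcal/mol.
Chair II (methyl equatorial, isopropyl equatorial): E = 0.00 kcal/mol.
ΔE = 3.93 − 0.00 = 3.93 kcal/mol; chair II is more stable.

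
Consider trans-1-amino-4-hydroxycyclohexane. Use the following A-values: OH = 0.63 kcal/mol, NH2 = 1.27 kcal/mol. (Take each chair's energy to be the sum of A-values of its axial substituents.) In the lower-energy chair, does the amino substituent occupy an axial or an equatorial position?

equatorial

C1 and C4 have opposite parity, so for the trans isomer the two substituents are e,e in one chair and a,a in the other.
Chair I (hydroxyl axial, amino axial): E = 1.90 kcal/mol.
Chair II (hydroxyl equatorial, amino equatorial): E = 0.00 kcal/mol.
Chair II is the more stable (lower-energy) conformer, and in that chair the amino group is equatorial.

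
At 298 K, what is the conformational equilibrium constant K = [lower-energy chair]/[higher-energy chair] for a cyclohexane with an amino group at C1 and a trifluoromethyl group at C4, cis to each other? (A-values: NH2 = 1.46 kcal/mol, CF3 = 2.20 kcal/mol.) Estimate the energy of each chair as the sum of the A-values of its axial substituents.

C1 and C4 have opposite parity, so for the cis isomer the two substituents are one axial and one equatorial in each chair.
Chair I (amino axial, trifluoromethyl equatorial): E = 1.46 kcal/mol; chair II (amino equatorial, trifluoromethyl axial): E = 2.20 kcal/mol.
ΔG = 0.74 kcal/mol between the two chairs.
K = exp(ΔG/RT) with R = 1.987×10⁻³ kcal mol⁻¹ K⁻¹ and T = 298 K gives K ≈ 3.49.

K ≈ 3.49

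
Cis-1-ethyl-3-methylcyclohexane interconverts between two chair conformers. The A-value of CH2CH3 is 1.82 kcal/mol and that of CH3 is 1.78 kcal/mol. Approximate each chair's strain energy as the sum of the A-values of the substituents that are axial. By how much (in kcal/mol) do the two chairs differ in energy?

C1 and C3 have the same parity, so for the cis isomer the two substituents are e,e in one chair and a,a in the other.
Chair I (ethyl axial, methyl axial): E = 3.60 kcal/mol.
Chair II (ethyl equatorial, methyl equatorial): E = 0.00 kcal/mol.
ΔE = 3.60 − 0.00 = 3.60 kcal/mol; chair II is more stable.

3.60 kcal/mol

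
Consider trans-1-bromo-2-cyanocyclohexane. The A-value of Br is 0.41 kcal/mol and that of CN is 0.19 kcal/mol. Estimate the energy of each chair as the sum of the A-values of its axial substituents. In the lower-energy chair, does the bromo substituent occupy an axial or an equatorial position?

C1 and C2 have opposite parity, so for the trans isomer the two substituents are e,e in one chair and a,a in the other.
Chair I (bromo axial, cyano axial): E = 0.60 kcal/mol.
Chair II (bromo equatorial, cyano equatorial): E = 0.00 kcal/mol.
Chair II is the more stable (lower-energy) conformer, and in that chair the bromo group is equatorial.

equatorial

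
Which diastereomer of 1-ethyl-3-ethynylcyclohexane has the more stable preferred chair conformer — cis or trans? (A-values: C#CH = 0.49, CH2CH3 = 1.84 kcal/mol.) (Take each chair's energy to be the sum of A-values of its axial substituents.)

cis

At 1,3 positions (parity same): cis → (e,e or a,a); trans → (a,e or e,a).
Best chair for cis: E = 0.00 kcal/mol; best chair for trans: E = 0.49 kcal/mol.
The cis isomer is lower by 0.49 kcal/mol.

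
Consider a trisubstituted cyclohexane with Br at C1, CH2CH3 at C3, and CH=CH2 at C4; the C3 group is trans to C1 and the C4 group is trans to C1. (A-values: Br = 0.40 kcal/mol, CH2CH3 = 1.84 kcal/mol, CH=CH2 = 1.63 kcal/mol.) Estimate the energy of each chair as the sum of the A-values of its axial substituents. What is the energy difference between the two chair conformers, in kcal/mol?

Chair I (bromo axial, ethyl equatorial, vinyl axial): E = 2.03 kcal/mol.
Chair II (bromo equatorial, ethyl axial, vinyl equatorial): E = 1.84 kcal/mol.
ΔE = 2.03 − 1.84 = 0.19 kcal/mol; chair II is more stable.

0.19 kcal/mol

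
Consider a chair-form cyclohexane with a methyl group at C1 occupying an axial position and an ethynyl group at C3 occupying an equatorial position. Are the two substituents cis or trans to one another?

trans

C1 and C3 have the same parity, so their axial bonds point in the same direction.
With same-parity carbons, two substituents on the same face are both axial or both equatorial; opposite faces give one of each.
Here the groups are axial/equatorial → opposite face → trans.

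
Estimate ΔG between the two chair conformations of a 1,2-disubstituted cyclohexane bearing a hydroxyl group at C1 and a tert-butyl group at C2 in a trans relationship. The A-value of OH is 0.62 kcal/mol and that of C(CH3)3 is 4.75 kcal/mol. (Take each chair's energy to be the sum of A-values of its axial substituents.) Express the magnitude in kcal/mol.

C1 and C2 have opposite parity, so for the trans isomer the two substituents are e,e in one chair and a,a in the other.
Chair I (hydroxyl axial, tert-butyl axial): E = 5.37 kcal/mol.
Chair II (hydroxyl equatorial, tert-butyl equatorial): E = 0.00 kcal/mol.
ΔE = 5.37 − 0.00 = 5.37 kcal/mol; chair II is more stable.

5.37 kcal/mol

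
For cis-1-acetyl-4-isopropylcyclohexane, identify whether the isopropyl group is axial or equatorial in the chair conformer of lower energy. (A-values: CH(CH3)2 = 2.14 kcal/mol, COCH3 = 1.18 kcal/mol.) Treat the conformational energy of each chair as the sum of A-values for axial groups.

equatorial

C1 and C4 have opposite parity, so for the cis isomer the two substituents are one axial and one equatorial in each chair.
Chair I (isopropyl axial, acetyl equatorial): E = 2.14 kcal/mol.
Chair II (isopropyl equatorial, acetyl axial): E = 1.18 kcal/mol.
Chair II is the more stable (lower-energy) conformer, and in that chair the isopropyl group is equatorial.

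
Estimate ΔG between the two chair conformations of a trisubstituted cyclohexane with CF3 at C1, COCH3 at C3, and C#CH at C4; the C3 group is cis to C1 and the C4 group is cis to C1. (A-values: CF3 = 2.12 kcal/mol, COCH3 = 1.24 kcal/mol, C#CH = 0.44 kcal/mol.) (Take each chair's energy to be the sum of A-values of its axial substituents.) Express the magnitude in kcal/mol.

2.92 kcal/mol

Chair I (trifluoromethyl axial, acetyl axial, ethynyl equatorial): E = 3.36 kcal/mol.
Chair II (trifluoromethyl equatorial, acetyl equatorial, ethynyl axial): E = 0.44 kcal/mol.
ΔE = 3.36 − 0.44 = 2.92 kcal/mol; chair II is more stable.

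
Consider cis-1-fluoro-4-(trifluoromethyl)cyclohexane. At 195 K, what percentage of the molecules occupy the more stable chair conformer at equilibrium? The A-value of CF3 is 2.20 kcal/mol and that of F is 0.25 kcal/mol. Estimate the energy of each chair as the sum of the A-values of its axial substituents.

C1 and C4 have opposite parity, so for the cis isomer the two substituents are one axial and one equatorial in each chair.
Chair I (trifluoromethyl axial, fluoro equatorial): E = 2.20 kcal/mol; chair II (trifluoromethyl equatorial, fluoro axial): E = 0.25 kcal/mol.
ΔG = 1.95 kcal/mol between the two chairs.
K = exp(ΔG/RT) with R = 1.987×10⁻³ kcal mol⁻¹ K⁻¹ and T = 195 K gives K ≈ 153.
Fraction in the lower-energy chair = K/(K+1) = 99.4%.

99.4%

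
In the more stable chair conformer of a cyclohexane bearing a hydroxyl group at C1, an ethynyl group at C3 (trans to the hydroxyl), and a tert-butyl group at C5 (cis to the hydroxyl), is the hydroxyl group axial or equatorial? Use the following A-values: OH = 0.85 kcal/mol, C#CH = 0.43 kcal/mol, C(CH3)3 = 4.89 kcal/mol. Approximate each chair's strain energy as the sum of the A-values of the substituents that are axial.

Chair I (hydroxyl axial, ethynyl equatorial, tert-butyl axial): E = 5.74 kcal/mol.
Chair II (hydroxyl equatorial, ethynyl axial, tert-butyl equatorial): E = 0.43 kcal/mol.
Chair II is the more stable (lower-energy) conformer, and in that chair the hydroxyl group is equatorial.

equatorial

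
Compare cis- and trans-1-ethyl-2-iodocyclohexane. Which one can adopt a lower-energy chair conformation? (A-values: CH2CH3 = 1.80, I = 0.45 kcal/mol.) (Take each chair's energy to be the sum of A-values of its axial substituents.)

At 1,2 positions (parity opposite): cis → (a,e or e,a); trans → (e,e or a,a).
Best chair for cis: E = 0.45 kcal/mol; best chair for trans: E = 0.00 kcal/mol.
The trans isomer is lower by 0.45 kcal/mol.

trans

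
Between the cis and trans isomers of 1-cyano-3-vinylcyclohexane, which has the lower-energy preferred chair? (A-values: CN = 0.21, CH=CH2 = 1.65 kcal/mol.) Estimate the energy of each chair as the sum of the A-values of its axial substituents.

At 1,3 positions (parity same): cis → (e,e or a,a); trans → (a,e or e,a).
Best chair for cis: E = 0.00 kcal/mol; best chair for trans: E = 0.21 kcal/mol.
The cis isomer is lower by 0.21 kcal/mol.

cis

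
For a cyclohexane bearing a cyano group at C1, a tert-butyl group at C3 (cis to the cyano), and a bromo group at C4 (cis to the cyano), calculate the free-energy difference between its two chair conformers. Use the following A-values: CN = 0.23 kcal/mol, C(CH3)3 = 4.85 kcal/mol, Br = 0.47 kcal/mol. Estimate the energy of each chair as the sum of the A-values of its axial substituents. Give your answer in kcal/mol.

4.61 kcal/mol

Chair I (cyano axial, tert-butyl axial, bromo equatorial): E = 5.08 kcal/mol.
Chair II (cyano equatorial, tert-butyl equatorial, bromo axial): E = 0.47 kcal/mol.
ΔE = 5.08 − 0.47 = 4.61 kcal/mol; chair II is more stable.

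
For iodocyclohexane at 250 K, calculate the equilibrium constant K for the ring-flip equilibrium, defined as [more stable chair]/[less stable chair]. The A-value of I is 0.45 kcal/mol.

K ≈ 2.47

One chair has the iodo group axial (E = 0.45 kcal/mol) and the other has it equatorial (E = 0).
ΔG = 0.45 kcal/mol between the two chairs.
K = exp(ΔG/RT) with R = 1.987×10⁻³ kcal mol⁻¹ K⁻¹ and T = 250 K gives K ≈ 2.47.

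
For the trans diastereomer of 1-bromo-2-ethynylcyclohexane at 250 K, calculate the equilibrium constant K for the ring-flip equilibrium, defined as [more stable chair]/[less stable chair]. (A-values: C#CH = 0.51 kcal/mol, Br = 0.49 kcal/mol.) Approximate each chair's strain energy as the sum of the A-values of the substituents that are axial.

K ≈ 7.49

C1 and C2 have opposite parity, so for the trans isomer the two substituents are e,e in one chair and a,a in the other.
Chair I (ethynyl axial, bromo axial): E = 1.00 kcal/mol; chair II (ethynyl equatorial, bromo equatorial): E = 0.00 kcal/mol.
ΔG = 1.00 kcal/mol between the two chairs.
K = exp(ΔG/RT) with R = 1.987×10⁻³ kcal mol⁻¹ K⁻¹ and T = 250 K gives K ≈ 7.49.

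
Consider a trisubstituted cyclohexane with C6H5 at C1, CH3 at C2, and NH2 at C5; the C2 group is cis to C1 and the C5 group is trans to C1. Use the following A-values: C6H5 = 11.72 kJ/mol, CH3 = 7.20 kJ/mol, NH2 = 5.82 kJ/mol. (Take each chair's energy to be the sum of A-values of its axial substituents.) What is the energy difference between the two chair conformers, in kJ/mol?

Chair I (phenyl axial, methyl equatorial, amino equatorial): E = 11.72 kJ/mol.
Chair II (phenyl equatorial, methyl axial, amino axial): E = 13.02 kJ/mol.
ΔE = 13.02 − 11.72 = 1.30 kJ/mol; chair I is more stable.

1.30 kJ/mol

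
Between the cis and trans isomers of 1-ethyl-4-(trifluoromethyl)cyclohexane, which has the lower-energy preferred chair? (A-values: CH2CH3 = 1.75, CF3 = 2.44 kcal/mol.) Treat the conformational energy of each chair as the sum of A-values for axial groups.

trans

At 1,4 positions (parity opposite): cis → (a,e or e,a); trans → (e,e or a,a).
Best chair for cis: E = 1.75 kcal/mol; best chair for trans: E = 0.00 kcal/mol.
The trans isomer is lower by 1.75 kcal/mol.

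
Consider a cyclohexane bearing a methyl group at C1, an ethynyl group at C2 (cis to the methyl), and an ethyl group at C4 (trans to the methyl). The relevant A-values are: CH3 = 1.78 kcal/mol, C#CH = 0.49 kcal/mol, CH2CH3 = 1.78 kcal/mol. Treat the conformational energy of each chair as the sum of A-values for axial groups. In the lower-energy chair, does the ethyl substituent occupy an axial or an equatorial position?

equatorial

Chair I (methyl axial, ethynyl equatorial, ethyl axial): E = 3.56 kcal/mol.
Chair II (methyl equatorial, ethynyl axial, ethyl equatorial): E = 0.49 kcal/mol.
Chair II is the more stable (lower-energy) conformer, and in that chair the ethyl group is equatorial.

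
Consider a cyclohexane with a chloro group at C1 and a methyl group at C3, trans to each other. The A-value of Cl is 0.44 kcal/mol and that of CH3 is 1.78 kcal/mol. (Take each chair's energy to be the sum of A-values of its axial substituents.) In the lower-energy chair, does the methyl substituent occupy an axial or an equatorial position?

equatorial

C1 and C3 have the same parity, so for the trans isomer the two substituents are one axial and one equatorial in each chair.
Chair I (chloro axial, methyl equatorial): E = 0.44 kcal/mol.
Chair II (chloro equatorial, methyl axial): E = 1.78 kcal/mol.
Chair I is the more stable (lower-energy) conformer, and in that chair the methyl group is equatorial.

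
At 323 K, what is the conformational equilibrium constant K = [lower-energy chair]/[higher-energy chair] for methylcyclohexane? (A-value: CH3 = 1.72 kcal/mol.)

One chair has the methyl group axial (E = 1.72 kcal/mol) and the other has it equatorial (E = 0).
ΔG = 1.72 kcal/mol between the two chairs.
K = exp(ΔG/RT) with R = 1.987×10⁻³ kcal mol⁻¹ K⁻¹ and T = 323 K gives K ≈ 14.6.

K ≈ 14.6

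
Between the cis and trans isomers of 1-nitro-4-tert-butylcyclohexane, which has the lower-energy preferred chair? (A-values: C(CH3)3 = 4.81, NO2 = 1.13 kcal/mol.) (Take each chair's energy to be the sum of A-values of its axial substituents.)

trans

At 1,4 positions (parity opposite): cis → (a,e or e,a); trans → (e,e or a,a).
Best chair for cis: E = 1.13 kcal/mol; best chair for trans: E = 0.00 kcal/mol.
The trans isomer is lower by 1.13 kcal/mol.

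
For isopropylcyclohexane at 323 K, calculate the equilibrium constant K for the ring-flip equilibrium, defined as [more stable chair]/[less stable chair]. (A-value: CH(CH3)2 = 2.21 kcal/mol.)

K ≈ 31.3

One chair has the isopropyl group axial (E = 2.21 kcal/mol) and the other has it equatorial (E = 0).
ΔG = 2.21 kcal/mol between the two chairs.
K = exp(ΔG/RT) with R = 1.987×10⁻³ kcal mol⁻¹ K⁻¹ and T = 323 K gives K ≈ 31.3.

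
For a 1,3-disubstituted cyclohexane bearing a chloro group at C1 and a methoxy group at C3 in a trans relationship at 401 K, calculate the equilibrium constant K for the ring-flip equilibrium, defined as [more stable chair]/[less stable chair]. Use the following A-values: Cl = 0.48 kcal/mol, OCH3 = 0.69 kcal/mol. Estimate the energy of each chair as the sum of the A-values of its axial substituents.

C1 and C3 have the same parity, so for the trans isomer the two substituents are one axial and one equatorial in each chair.
Chair I (chloro axial, methoxy equatorial): E = 0.48 kcal/mol; chair II (chloro equatorial, methoxy axial): E = 0.69 kcal/mol.
ΔG = 0.21 kcal/mol between the two chairs.
K = exp(ΔG/RT) with R = 1.987×10⁻³ kcal mol⁻¹ K⁻¹ and T = 401 K gives K ≈ 1.3.

K ≈ 1.30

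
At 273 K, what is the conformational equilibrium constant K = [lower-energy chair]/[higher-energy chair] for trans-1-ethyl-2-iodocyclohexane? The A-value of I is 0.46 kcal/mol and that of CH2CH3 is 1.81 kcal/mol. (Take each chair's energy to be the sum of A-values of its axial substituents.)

C1 and C2 have opposite parity, so for the trans isomer the two substituents are e,e in one chair and a,a in the other.
Chair I (iodo axial, ethyl axial): E = 2.27 kcal/mol; chair II (iodo equatorial, ethyl equatorial): E = 0.00 kcal/mol.
ΔG = 2.27 kcal/mol between the two chairs.
K = exp(ΔG/RT) with R = 1.987×10⁻³ kcal mol⁻¹ K⁻¹ and T = 273 K gives K ≈ 65.7.

K ≈ 65.7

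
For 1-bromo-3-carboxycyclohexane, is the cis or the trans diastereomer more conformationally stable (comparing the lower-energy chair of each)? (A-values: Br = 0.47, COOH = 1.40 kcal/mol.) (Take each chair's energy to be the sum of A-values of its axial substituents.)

cis

At 1,3 positions (parity same): cis → (e,e or a,a); trans → (a,e or e,a).
Best chair for cis: E = 0.00 kcal/mol; best chair for trans: E = 0.47 kcal/mol.
The cis isomer is lower by 0.47 kcal/mol.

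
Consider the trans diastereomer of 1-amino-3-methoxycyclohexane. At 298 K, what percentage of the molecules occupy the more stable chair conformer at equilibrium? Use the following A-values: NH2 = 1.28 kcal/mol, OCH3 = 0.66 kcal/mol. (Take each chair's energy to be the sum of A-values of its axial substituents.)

74.0%

C1 and C3 have the same parity, so for the trans isomer the two substituents are one axial and one equatorial in each chair.
Chair I (amino axial, methoxy equatorial): E = 1.28 kcal/mol; chair II (amino equatorial, methoxy axial): E = 0.66 kcal/mol.
ΔG = 0.62 kcal/mol between the two chairs.
K = exp(ΔG/RT) with R = 1.987×10⁻³ kcal mol⁻¹ K⁻¹ and T = 298 K gives K ≈ 2.85.
Fraction in the lower-energy chair = K/(K+1) = 74.0%.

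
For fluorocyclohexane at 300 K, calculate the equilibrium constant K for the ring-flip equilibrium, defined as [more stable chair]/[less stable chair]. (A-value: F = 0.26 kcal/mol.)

K ≈ 1.55

One chair has the fluoro group axial (E = 0.26 kcal/mol) and the other has it equatorial (E = 0).
ΔG = 0.26 kcal/mol between the two chairs.
K = exp(ΔG/RT) with R = 1.987×10⁻³ kcal mol⁻¹ K⁻¹ and T = 300 K gives K ≈ 1.55.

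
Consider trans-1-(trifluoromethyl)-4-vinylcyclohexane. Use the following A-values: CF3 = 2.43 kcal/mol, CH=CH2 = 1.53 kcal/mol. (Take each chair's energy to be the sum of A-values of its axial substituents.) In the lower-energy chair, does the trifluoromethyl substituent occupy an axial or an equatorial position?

equatorial

C1 and C4 have opposite parity, so for the trans isomer the two substituents are e,e in one chair and a,a in the other.
Chair I (trifluoromethyl axial, vinyl axial): E = 3.96 kcal/mol.
Chair II (trifluoromethyl equatorial, vinyl equatorial): E = 0.00 kcal/mol.
Chair II is the more stable (lower-energy) conformer, and in that chair the trifluoromethyl group is equatorial.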